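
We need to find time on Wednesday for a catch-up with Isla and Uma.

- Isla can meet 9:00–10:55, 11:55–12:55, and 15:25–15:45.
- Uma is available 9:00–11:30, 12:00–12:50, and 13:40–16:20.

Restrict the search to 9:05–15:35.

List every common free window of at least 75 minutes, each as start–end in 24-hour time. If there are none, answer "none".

Isla ∩ Uma: 09:00–10:55, 12:00–12:50, 15:25–15:45.
Restricted to 09:05–15:35: 09:05–10:55, 12:00–12:50, 15:25–15:35.
Windows ≥ 75 min: 09:05–10:55.

09:05–10:55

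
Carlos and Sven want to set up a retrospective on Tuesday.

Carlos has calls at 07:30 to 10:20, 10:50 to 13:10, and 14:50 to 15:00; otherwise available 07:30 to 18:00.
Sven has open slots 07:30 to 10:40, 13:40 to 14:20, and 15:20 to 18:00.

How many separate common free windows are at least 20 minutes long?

Carlos free within 07:30–18:00: 10:20–10:50, 13:10–14:50, 15:00–18:00.
Carlos ∩ Sven: 10:20–10:40, 13:40–14:20, 15:20–18:00.
Windows ≥ 20 min: 10:20–10:40, 13:40–14:20, 15:20–18:00.
That's 3 windows.

3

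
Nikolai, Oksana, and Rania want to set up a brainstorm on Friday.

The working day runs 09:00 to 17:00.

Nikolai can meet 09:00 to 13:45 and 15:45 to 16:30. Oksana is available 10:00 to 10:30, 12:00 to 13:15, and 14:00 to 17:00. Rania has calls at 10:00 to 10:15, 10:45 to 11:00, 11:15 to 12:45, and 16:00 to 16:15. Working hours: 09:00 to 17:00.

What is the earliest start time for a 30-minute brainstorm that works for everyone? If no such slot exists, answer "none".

Rania free within 09:00–17:00: 09:00–10:00, 10:15–10:45, 11:00–11:15, 12:45–16:00, 16:15–17:00.
Nikolai ∩ Oksana: 10:00–10:30, 12:00–13:15, 15:45–16:30.
Nikolai ∩ Oksana ∩ Rania: 10:15–10:30, 12:45–13:15, 15:45–16:00, 16:15–16:30.
Windows ≥ 30 min: 12:45–13:15.
Earliest such window starts at 12:45.

12:45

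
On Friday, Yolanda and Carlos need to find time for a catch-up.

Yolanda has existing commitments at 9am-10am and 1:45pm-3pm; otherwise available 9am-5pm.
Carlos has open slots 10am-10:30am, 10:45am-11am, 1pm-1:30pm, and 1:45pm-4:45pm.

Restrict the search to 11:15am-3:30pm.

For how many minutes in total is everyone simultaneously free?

Yolanda free within 09:00–17:00: 10:00–13:45, 15:00–17:00.
Yolanda ∩ Carlos: 10:00–10:30, 10:45–11:00, 13:00–13:30, 15:00–16:45.
Restricted to 11:15–15:30: 13:00–13:30, 15:00–15:30.
Total common minutes: 30 + 30 = 60.

60 minutes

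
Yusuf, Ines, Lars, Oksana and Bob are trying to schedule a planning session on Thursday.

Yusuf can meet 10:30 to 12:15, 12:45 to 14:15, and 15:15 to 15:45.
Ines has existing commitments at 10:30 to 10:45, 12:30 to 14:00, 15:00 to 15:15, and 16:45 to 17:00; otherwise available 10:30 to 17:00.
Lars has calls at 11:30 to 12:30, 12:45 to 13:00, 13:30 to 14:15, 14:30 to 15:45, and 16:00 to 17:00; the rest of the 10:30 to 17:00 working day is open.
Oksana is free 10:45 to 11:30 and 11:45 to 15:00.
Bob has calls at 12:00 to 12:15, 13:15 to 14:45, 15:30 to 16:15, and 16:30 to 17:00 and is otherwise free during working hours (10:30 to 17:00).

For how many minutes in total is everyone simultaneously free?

Ines free within 10:30–17:00: 10:45–12:30, 14:00–15:00, 15:15–16:45.
Lars free within 10:30–17:00: 10:30–11:30, 12:30–12:45, 13:00–13:30, 14:15–14:30, 15:45–16:00.
Bob free within 10:30–17:00: 10:30–12:00, 12:15–13:15, 14:45–15:30, 16:15–16:30.
Yusuf ∩ Ines: 10:45–12:15, 14:00–14:15, 15:15–15:45.
Yusuf ∩ Ines ∩ Lars: 10:45–11:30.
Yusuf ∩ Ines ∩ Lars ∩ Oksana: 10:45–11:30.
Yusuf ∩ Ines ∩ Lars ∩ Oksana ∩ Bob: 10:45–11:30.
Total common minutes: 45.

45 minutes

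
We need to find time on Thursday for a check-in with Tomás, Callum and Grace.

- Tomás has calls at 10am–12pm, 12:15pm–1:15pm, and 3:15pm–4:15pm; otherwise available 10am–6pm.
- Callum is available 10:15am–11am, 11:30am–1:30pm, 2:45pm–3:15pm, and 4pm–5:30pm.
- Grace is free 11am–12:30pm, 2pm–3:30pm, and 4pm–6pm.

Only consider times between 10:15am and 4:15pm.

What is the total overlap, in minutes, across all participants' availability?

Tomás free within 10:00–18:00: 12:00–12:15, 13:15–15:15, 16:15–18:00.
Tomás ∩ Callum: 12:00–12:15, 13:15–13:30, 14:45–15:15, 16:15–17:30.
Tomás ∩ Callum ∩ Grace: 12:00–12:15, 14:45–15:15, 16:15–17:30.
Restricted to 10:15–16:15: 12:00–12:15, 14:45–15:15.
Total common minutes: 15 + 30 = 45.

45 minutes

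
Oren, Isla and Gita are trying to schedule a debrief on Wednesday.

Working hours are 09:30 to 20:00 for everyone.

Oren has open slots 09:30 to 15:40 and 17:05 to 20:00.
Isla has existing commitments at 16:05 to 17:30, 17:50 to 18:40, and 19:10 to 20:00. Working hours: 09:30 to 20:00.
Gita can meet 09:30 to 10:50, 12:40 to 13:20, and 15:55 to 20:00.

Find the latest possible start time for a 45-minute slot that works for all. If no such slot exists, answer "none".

Isla free within 09:30–20:00: 09:30–16:05, 17:30–17:50, 18:40–19:10.
Oren ∩ Isla: 09:30–15:40, 17:30–17:50, 18:40–19:10.
Oren ∩ Isla ∩ Gita: 09:30–10:50, 12:40–13:20, 17:30–17:50, 18:40–19:10.
Windows ≥ 45 min: 09:30–10:50.
Latest start in the last window 09:30–10:50 is 10:50 − 45 min = 10:05.

10:05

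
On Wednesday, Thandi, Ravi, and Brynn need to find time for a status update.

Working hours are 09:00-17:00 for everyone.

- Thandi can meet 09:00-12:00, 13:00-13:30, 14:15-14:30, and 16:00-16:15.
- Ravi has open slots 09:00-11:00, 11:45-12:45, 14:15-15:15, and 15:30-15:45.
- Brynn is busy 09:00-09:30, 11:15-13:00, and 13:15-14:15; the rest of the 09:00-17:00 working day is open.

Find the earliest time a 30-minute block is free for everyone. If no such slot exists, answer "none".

09:30

Brynn free within 09:00–17:00: 09:30–11:15, 13:00–13:15, 14:15–17:00.
Thandi ∩ Ravi: 09:00–11:00, 11:45–12:00, 14:15–14:30.
Thandi ∩ Ravi ∩ Brynn: 09:30–11:00, 14:15–14:30.
Windows ≥ 30 min: 09:30–11:00.
Earliest such window starts at 09:30.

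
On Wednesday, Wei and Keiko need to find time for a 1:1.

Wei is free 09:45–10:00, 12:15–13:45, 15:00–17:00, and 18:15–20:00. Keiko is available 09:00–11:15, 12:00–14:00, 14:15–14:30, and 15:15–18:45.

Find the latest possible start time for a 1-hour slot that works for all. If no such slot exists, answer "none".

16:00

Wei ∩ Keiko: 09:45–10:00, 12:15–13:45, 15:15–17:00, 18:15–18:45.
Windows ≥ 60 min: 12:15–13:45, 15:15–17:00.
Latest start in the last window 15:15–17:00 is 17:00 − 60 min = 16:00.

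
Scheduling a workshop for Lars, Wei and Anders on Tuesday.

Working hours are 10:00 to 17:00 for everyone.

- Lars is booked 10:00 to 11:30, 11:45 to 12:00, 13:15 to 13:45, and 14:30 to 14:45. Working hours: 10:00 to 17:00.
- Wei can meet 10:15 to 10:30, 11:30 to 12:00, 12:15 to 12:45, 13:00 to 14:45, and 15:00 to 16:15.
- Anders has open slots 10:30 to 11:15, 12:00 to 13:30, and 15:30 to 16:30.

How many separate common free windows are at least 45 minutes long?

1

Lars free within 10:00–17:00: 11:30–11:45, 12:00–13:15, 13:45–14:30, 14:45–17:00.
Lars ∩ Wei: 11:30–11:45, 12:15–12:45, 13:00–13:15, 13:45–14:30, 15:00–16:15.
Lars ∩ Wei ∩ Anders: 12:15–12:45, 13:00–13:15, 15:30–16:15.
Windows ≥ 45 min: 15:30–16:15.
That's 1 window.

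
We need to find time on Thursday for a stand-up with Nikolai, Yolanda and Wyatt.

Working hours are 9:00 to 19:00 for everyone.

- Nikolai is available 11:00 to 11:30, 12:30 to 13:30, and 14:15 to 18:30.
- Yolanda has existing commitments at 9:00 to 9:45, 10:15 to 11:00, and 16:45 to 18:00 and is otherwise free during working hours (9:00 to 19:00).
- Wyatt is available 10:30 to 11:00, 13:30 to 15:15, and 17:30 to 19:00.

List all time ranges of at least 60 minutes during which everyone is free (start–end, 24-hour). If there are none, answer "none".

Yolanda free within 09:00–19:00: 09:45–10:15, 11:00–16:45, 18:00–19:00.
Nikolai ∩ Yolanda: 11:00–11:30, 12:30–13:30, 14:15–16:45, 18:00–18:30.
Nikolai ∩ Yolanda ∩ Wyatt: 14:15–15:15, 18:00–18:30.
Windows ≥ 60 min: 14:15–15:15.

14:15–15:15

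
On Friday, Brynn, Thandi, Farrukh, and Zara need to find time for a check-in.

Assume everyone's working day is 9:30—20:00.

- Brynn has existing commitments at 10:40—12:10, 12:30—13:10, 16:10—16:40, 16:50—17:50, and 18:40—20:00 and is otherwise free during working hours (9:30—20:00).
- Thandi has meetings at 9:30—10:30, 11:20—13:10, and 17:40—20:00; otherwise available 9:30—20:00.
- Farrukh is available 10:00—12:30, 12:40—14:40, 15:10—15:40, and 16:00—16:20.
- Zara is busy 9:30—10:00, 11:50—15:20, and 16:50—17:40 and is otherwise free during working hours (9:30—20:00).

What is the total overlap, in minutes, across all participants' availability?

40 minutes

Brynn free within 09:30–20:00: 09:30–10:40, 12:10–12:30, 13:10–16:10, 16:40–16:50, 17:50–18:40.
Thandi free within 09:30–20:00: 10:30–11:20, 13:10–17:40.
Zara free within 09:30–20:00: 10:00–11:50, 15:20–16:50, 17:40–20:00.
Brynn ∩ Thandi: 10:30–10:40, 13:10–16:10, 16:40–16:50.
Brynn ∩ Thandi ∩ Farrukh: 10:30–10:40, 13:10–14:40, 15:10–15:40, 16:00–16:10.
Brynn ∩ Thandi ∩ Farrukh ∩ Zara: 10:30–10:40, 15:20–15:40, 16:00–16:10.
Total common minutes: 10 + 20 + 10 = 40.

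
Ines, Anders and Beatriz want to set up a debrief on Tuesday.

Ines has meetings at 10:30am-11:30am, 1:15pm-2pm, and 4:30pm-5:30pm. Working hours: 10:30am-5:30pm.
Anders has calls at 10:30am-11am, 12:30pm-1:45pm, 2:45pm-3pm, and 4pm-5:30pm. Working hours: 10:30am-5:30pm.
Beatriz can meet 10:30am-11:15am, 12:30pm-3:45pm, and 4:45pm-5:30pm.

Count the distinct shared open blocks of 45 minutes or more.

2

Ines free within 10:30–17:30: 11:30–13:15, 14:00–16:30.
Anders free within 10:30–17:30: 11:00–12:30, 13:45–14:45, 15:00–16:00.
Ines ∩ Anders: 11:30–12:30, 14:00–14:45, 15:00–16:00.
Ines ∩ Anders ∩ Beatriz: 14:00–14:45, 15:00–15:45.
Windows ≥ 45 min: 14:00–14:45, 15:00–15:45.
That's 2 windows.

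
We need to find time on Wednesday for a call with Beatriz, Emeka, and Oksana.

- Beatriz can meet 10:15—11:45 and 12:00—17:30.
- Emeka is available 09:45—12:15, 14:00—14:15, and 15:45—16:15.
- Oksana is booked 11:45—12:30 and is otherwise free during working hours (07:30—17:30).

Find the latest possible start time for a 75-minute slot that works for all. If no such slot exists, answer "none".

10:30

Oksana free within 07:30–17:30: 07:30–11:45, 12:30–17:30.
Beatriz ∩ Emeka: 10:15–11:45, 12:00–12:15, 14:00–14:15, 15:45–16:15.
Beatriz ∩ Emeka ∩ Oksana: 10:15–11:45, 14:00–14:15, 15:45–16:15.
Windows ≥ 75 min: 10:15–11:45.
Latest start in the last window 10:15–11:45 is 11:45 − 75 min = 10:30.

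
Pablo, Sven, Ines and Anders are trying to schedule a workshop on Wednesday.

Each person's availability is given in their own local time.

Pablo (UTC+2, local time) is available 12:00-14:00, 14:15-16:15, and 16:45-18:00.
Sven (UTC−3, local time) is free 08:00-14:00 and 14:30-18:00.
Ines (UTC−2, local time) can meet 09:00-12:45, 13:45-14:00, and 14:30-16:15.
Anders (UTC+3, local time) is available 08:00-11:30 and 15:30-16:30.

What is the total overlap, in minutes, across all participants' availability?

60 minutes

Pablo → UTC: 10:00–12:00, 12:15–14:15, 14:45–16:00.
Sven → UTC: 11:00–17:00, 17:30–21:00.
Ines → UTC: 11:00–14:45, 15:45–16:00, 16:30–18:15.
Anders → UTC: 05:00–08:30, 12:30–13:30.
Pablo ∩ Sven: 11:00–12:00, 12:15–14:15, 14:45–16:00.
Pablo ∩ Sven ∩ Ines: 11:00–12:00, 12:15–14:15, 15:45–16:00.
Pablo ∩ Sven ∩ Ines ∩ Anders: 12:30–13:30.
Total common minutes: 60.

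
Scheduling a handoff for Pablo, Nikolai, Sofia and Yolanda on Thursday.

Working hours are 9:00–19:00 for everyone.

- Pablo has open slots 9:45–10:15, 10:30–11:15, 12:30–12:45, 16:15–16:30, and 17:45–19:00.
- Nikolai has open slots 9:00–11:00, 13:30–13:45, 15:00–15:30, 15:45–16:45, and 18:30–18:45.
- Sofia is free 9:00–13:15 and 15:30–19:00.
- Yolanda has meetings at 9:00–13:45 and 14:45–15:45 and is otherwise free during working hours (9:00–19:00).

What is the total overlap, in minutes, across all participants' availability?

Yolanda free within 09:00–19:00: 13:45–14:45, 15:45–19:00.
Pablo ∩ Nikolai: 09:45–10:15, 10:30–11:00, 16:15–16:30, 18:30–18:45.
Pablo ∩ Nikolai ∩ Sofia: 09:45–10:15, 10:30–11:00, 16:15–16:30, 18:30–18:45.
Pablo ∩ Nikolai ∩ Sofia ∩ Yolanda: 16:15–16:30, 18:30–18:45.
Total common minutes: 15 + 15 = 30.

30 minutes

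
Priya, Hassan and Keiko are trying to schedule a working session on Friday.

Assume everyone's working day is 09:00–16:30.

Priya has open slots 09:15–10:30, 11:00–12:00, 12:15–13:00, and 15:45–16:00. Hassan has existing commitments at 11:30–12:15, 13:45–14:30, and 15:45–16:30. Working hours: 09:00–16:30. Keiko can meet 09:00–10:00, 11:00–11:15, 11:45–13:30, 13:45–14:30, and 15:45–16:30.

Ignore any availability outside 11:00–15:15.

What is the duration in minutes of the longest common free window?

45 minutes

Hassan free within 09:00–16:30: 09:00–11:30, 12:15–13:45, 14:30–15:45.
Priya ∩ Hassan: 09:15–10:30, 11:00–11:30, 12:15–13:00.
Priya ∩ Hassan ∩ Keiko: 09:15–10:00, 11:00–11:15, 12:15–13:00.
Restricted to 11:00–15:15: 11:00–11:15, 12:15–13:00.
Common window lengths: 15, 45 min; longest is 45.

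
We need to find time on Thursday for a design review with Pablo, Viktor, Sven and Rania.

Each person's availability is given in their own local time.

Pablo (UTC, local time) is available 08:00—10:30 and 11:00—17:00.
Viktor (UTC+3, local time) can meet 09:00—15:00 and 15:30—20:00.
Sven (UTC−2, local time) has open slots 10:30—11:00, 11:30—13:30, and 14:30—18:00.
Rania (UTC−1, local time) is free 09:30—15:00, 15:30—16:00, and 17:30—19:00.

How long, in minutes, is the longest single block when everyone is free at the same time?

120 minutes

Pablo → UTC: 08:00–10:30, 11:00–17:00.
Viktor → UTC: 06:00–12:00, 12:30–17:00.
Sven → UTC: 12:30–13:00, 13:30–15:30, 16:30–20:00.
Rania → UTC: 10:30–16:00, 16:30–17:00, 18:30–20:00.
Pablo ∩ Viktor: 08:00–10:30, 11:00–12:00, 12:30–17:00.
Pablo ∩ Viktor ∩ Sven: 12:30–13:00, 13:30–15:30, 16:30–17:00.
Pablo ∩ Viktor ∩ Sven ∩ Rania: 12:30–13:00, 13:30–15:30, 16:30–17:00.
Common window lengths: 30, 120, 30 min; longest is 120.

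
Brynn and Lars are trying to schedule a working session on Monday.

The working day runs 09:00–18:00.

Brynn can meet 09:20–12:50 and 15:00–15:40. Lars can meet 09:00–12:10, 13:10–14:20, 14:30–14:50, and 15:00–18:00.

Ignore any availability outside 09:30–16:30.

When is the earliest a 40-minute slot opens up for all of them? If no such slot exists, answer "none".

09:30

Brynn ∩ Lars: 09:20–12:10, 15:00–15:40.
Restricted to 09:30–16:30: 09:30–12:10, 15:00–15:40.
Windows ≥ 40 min: 09:30–12:10, 15:00–15:40.
Earliest such window starts at 09:30.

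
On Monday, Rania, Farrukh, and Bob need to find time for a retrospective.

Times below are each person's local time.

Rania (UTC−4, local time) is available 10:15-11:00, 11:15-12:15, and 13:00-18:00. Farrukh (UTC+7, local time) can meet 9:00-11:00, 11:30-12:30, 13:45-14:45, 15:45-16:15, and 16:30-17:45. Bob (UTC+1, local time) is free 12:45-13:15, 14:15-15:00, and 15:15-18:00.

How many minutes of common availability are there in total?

Rania → UTC: 14:15–15:00, 15:15–16:15, 17:00–22:00.
Farrukh → UTC: 02:00–04:00, 04:30–05:30, 06:45–07:45, 08:45–09:15, 09:30–10:45.
Bob → UTC: 11:45–12:15, 13:15–14:00, 14:15–17:00.
Rania ∩ Farrukh: (none).
Rania ∩ Farrukh ∩ Bob: (none).
Total common minutes: 0.

0 minutes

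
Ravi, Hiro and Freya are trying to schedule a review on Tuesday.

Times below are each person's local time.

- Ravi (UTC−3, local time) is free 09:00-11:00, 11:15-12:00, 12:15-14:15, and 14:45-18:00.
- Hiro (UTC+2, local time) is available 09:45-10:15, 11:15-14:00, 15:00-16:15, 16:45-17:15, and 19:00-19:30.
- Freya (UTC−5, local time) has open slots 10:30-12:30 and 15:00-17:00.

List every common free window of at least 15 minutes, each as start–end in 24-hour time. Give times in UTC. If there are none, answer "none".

17:00–17:15

Ravi → UTC: 12:00–14:00, 14:15–15:00, 15:15–17:15, 17:45–21:00.
Hiro → UTC: 07:45–08:15, 09:15–12:00, 13:00–14:15, 14:45–15:15, 17:00–17:30.
Freya → UTC: 15:30–17:30, 20:00–22:00.
Ravi ∩ Hiro: 13:00–14:00, 14:45–15:00, 17:00–17:15.
Ravi ∩ Hiro ∩ Freya: 17:00–17:15.
Windows ≥ 15 min: 17:00–17:15.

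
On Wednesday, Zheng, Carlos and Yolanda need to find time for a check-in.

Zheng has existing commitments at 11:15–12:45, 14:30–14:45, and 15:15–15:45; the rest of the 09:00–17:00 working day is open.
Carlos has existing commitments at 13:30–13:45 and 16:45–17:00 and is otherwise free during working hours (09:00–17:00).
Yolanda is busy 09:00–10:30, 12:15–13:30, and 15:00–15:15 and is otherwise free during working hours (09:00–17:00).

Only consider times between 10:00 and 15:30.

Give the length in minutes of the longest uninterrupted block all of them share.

Zheng free within 09:00–17:00: 09:00–11:15, 12:45–14:30, 14:45–15:15, 15:45–17:00.
Carlos free within 09:00–17:00: 09:00–13:30, 13:45–16:45.
Yolanda free within 09:00–17:00: 10:30–12:15, 13:30–15:00, 15:15–17:00.
Zheng ∩ Carlos: 09:00–11:15, 12:45–13:30, 13:45–14:30, 14:45–15:15, 15:45–16:45.
Zheng ∩ Carlos ∩ Yolanda: 10:30–11:15, 13:45–14:30, 14:45–15:00, 15:45–16:45.
Restricted to 10:00–15:30: 10:30–11:15, 13:45–14:30, 14:45–15:00.
Common window lengths: 45, 45, 15 min; longest is 45.

45 minutes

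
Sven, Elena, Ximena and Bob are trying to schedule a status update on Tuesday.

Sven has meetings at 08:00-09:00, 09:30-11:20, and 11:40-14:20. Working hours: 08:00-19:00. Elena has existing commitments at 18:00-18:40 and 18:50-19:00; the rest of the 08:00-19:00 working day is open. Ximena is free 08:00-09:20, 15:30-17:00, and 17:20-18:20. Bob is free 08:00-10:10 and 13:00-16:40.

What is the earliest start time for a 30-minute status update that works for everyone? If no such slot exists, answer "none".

Sven free within 08:00–19:00: 09:00–09:30, 11:20–11:40, 14:20–19:00.
Elena free within 08:00–19:00: 08:00–18:00, 18:40–18:50.
Sven ∩ Elena: 09:00–09:30, 11:20–11:40, 14:20–18:00, 18:40–18:50.
Sven ∩ Elena ∩ Ximena: 09:00–09:20, 15:30–17:00, 17:20–18:00.
Sven ∩ Elena ∩ Ximena ∩ Bob: 09:00–09:20, 15:30–16:40.
Windows ≥ 30 min: 15:30–16:40.
Earliest such window starts at 15:30.

15:30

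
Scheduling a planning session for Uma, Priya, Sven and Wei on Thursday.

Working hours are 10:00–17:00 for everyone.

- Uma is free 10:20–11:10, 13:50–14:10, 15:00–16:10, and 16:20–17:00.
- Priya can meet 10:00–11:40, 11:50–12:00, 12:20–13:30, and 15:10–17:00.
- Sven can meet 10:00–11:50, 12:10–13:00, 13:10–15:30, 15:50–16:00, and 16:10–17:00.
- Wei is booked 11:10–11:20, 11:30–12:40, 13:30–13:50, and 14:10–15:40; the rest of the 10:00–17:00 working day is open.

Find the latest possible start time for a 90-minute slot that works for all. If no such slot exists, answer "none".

Wei free within 10:00–17:00: 10:00–11:10, 11:20–11:30, 12:40–13:30, 13:50–14:10, 15:40–17:00.
Uma ∩ Priya: 10:20–11:10, 15:10–16:10, 16:20–17:00.
Uma ∩ Priya ∩ Sven: 10:20–11:10, 15:10–15:30, 15:50–16:00, 16:20–17:00.
Uma ∩ Priya ∩ Sven ∩ Wei: 10:20–11:10, 15:50–16:00, 16:20–17:00.
Windows ≥ 90 min: (none).

none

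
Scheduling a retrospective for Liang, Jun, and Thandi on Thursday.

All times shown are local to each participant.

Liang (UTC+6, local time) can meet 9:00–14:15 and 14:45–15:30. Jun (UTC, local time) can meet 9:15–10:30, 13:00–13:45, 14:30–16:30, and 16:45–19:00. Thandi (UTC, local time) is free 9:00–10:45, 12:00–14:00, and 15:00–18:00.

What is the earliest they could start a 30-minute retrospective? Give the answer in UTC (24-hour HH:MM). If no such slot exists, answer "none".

Liang → UTC: 03:00–08:15, 08:45–09:30.
Jun → UTC: 09:15–10:30, 13:00–13:45, 14:30–16:30, 16:45–19:00.
Thandi → UTC: 09:00–10:45, 12:00–14:00, 15:00–18:00.
Liang ∩ Jun: 09:15–09:30.
Liang ∩ Jun ∩ Thandi: 09:15–09:30.
Windows ≥ 30 min: (none).

none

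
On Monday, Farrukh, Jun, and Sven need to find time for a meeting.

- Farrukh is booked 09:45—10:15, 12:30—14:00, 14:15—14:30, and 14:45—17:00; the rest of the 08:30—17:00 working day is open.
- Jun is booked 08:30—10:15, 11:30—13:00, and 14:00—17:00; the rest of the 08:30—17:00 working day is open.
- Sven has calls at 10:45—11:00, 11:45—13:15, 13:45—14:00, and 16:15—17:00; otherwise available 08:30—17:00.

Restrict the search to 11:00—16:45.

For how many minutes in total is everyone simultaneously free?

Farrukh free within 08:30–17:00: 08:30–09:45, 10:15–12:30, 14:00–14:15, 14:30–14:45.
Jun free within 08:30–17:00: 10:15–11:30, 13:00–14:00.
Sven free within 08:30–17:00: 08:30–10:45, 11:00–11:45, 13:15–13:45, 14:00–16:15.
Farrukh ∩ Jun: 10:15–11:30.
Farrukh ∩ Jun ∩ Sven: 10:15–10:45, 11:00–11:30.
Restricted to 11:00–16:45: 11:00–11:30.
Total common minutes: 30.

30 minutes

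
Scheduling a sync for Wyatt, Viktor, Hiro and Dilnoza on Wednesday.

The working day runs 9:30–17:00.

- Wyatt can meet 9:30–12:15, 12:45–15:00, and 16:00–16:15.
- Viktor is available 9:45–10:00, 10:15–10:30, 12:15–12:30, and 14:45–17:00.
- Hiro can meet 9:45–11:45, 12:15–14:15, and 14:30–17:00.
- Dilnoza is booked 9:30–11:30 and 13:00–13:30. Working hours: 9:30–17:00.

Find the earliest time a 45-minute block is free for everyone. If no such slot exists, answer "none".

none

Dilnoza free within 09:30–17:00: 11:30–13:00, 13:30–17:00.
Wyatt ∩ Viktor: 09:45–10:00, 10:15–10:30, 14:45–15:00, 16:00–16:15.
Wyatt ∩ Viktor ∩ Hiro: 09:45–10:00, 10:15–10:30, 14:45–15:00, 16:00–16:15.
Wyatt ∩ Viktor ∩ Hiro ∩ Dilnoza: 14:45–15:00, 16:00–16:15.
Windows ≥ 45 min: (none).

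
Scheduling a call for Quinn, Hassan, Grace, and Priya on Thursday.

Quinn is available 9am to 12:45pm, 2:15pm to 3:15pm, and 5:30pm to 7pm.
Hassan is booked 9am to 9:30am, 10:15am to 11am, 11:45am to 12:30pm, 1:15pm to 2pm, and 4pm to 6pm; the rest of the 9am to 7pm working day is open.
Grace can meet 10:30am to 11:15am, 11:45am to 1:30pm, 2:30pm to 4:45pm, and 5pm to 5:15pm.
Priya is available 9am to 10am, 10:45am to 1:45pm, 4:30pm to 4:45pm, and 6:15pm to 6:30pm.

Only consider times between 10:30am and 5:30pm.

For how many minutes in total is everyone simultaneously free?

Hassan free within 09:00–19:00: 09:30–10:15, 11:00–11:45, 12:30–13:15, 14:00–16:00, 18:00–19:00.
Quinn ∩ Hassan: 09:30–10:15, 11:00–11:45, 12:30–12:45, 14:15–15:15, 18:00–19:00.
Quinn ∩ Hassan ∩ Grace: 11:00–11:15, 12:30–12:45, 14:30–15:15.
Quinn ∩ Hassan ∩ Grace ∩ Priya: 11:00–11:15, 12:30–12:45.
Restricted to 10:30–17:30: 11:00–11:15, 12:30–12:45.
Total common minutes: 15 + 15 = 30.

30 minutes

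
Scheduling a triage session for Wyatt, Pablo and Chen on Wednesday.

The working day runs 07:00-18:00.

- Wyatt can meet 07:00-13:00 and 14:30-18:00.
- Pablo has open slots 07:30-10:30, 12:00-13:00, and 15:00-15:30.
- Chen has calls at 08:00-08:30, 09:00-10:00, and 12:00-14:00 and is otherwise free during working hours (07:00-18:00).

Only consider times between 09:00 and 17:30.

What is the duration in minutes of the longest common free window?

30 minutes

Chen free within 07:00–18:00: 07:00–08:00, 08:30–09:00, 10:00–12:00, 14:00–18:00.
Wyatt ∩ Pablo: 07:30–10:30, 12:00–13:00, 15:00–15:30.
Wyatt ∩ Pablo ∩ Chen: 07:30–08:00, 08:30–09:00, 10:00–10:30, 15:00–15:30.
Restricted to 09:00–17:30: 10:00–10:30, 15:00–15:30.
Common window lengths: 30, 30 min; longest is 30.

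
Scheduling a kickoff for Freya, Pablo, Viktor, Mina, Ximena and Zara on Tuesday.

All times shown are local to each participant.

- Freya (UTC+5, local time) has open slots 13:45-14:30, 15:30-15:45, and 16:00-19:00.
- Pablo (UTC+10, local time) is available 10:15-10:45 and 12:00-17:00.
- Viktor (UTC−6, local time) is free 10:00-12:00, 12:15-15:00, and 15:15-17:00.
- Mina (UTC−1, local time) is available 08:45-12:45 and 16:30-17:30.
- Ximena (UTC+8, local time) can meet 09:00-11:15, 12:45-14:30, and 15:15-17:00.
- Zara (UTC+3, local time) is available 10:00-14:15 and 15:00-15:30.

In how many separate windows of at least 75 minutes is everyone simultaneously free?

0

Freya → UTC: 08:45–09:30, 10:30–10:45, 11:00–14:00.
Pablo → UTC: 00:15–00:45, 02:00–07:00.
Viktor → UTC: 16:00–18:00, 18:15–21:00, 21:15–23:00.
Mina → UTC: 09:45–13:45, 17:30–18:30.
Ximena → UTC: 01:00–03:15, 04:45–06:30, 07:15–09:00.
Zara → UTC: 07:00–11:15, 12:00–12:30.
Freya ∩ Pablo: (none).
Freya ∩ Pablo ∩ Viktor: (none).
Freya ∩ Pablo ∩ Viktor ∩ Mina: (none).
Freya ∩ Pablo ∩ Viktor ∩ Mina ∩ Ximena: (none).
Freya ∩ Pablo ∩ Viktor ∩ Mina ∩ Ximena ∩ Zara: (none).
Windows ≥ 75 min: (none).
That's 0 windows.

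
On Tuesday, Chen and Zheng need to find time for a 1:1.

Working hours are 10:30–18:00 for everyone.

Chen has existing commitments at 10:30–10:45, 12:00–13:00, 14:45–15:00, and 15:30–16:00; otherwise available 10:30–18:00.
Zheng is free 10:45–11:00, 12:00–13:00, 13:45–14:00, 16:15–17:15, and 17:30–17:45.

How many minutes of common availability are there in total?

Chen free within 10:30–18:00: 10:45–12:00, 13:00–14:45, 15:00–15:30, 16:00–18:00.
Chen ∩ Zheng: 10:45–11:00, 13:45–14:00, 16:15–17:15, 17:30–17:45.
Total common minutes: 15 + 15 + 60 + 15 = 105.

105 minutes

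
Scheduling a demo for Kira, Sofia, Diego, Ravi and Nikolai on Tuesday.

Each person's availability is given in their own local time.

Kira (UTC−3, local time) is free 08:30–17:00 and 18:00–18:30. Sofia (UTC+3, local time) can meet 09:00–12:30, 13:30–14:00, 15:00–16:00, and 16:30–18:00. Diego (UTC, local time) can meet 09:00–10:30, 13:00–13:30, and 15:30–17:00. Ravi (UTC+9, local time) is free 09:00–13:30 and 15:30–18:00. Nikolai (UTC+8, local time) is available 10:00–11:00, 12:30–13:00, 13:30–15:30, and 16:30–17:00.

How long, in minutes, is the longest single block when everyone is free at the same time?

0 minutes

Kira → UTC: 11:30–20:00, 21:00–21:30.
Sofia → UTC: 06:00–09:30, 10:30–11:00, 12:00–13:00, 13:30–15:00.
Diego → UTC: 09:00–10:30, 13:00–13:30, 15:30–17:00.
Ravi → UTC: 00:00–04:30, 06:30–09:00.
Nikolai → UTC: 02:00–03:00, 04:30–05:00, 05:30–07:30, 08:30–09:00.
Kira ∩ Sofia: 12:00–13:00, 13:30–15:00.
Kira ∩ Sofia ∩ Diego: (none).
Kira ∩ Sofia ∩ Diego ∩ Ravi: (none).
Kira ∩ Sofia ∩ Diego ∩ Ravi ∩ Nikolai: (none).
No common window.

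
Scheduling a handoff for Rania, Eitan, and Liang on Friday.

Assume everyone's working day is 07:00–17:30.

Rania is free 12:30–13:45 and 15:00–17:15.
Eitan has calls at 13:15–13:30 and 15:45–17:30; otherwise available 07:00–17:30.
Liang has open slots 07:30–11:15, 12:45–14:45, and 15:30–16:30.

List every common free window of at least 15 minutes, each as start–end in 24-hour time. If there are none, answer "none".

12:45–13:15, 13:30–13:45, 15:30–15:45

Eitan free within 07:00–17:30: 07:00–13:15, 13:30–15:45.
Rania ∩ Eitan: 12:30–13:15, 13:30–13:45, 15:00–15:45.
Rania ∩ Eitan ∩ Liang: 12:45–13:15, 13:30–13:45, 15:30–15:45.
Windows ≥ 15 min: 12:45–13:15, 13:30–13:45, 15:30–15:45.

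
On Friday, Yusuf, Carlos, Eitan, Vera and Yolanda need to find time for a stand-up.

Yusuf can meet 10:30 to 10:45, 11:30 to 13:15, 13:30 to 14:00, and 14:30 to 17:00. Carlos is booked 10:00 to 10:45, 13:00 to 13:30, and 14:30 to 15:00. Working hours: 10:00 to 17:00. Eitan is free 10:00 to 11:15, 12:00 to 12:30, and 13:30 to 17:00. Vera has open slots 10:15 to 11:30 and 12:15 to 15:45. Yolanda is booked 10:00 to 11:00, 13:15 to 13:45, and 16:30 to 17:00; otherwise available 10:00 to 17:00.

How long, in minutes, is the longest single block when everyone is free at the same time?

Carlos free within 10:00–17:00: 10:45–13:00, 13:30–14:30, 15:00–17:00.
Yolanda free within 10:00–17:00: 11:00–13:15, 13:45–16:30.
Yusuf ∩ Carlos: 11:30–13:00, 13:30–14:00, 15:00–17:00.
Yusuf ∩ Carlos ∩ Eitan: 12:00–12:30, 13:30–14:00, 15:00–17:00.
Yusuf ∩ Carlos ∩ Eitan ∩ Vera: 12:15–12:30, 13:30–14:00, 15:00–15:45.
Yusuf ∩ Carlos ∩ Eitan ∩ Vera ∩ Yolanda: 12:15–12:30, 13:45–14:00, 15:00–15:45.
Common window lengths: 15, 15, 45 min; longest is 45.

45 minutes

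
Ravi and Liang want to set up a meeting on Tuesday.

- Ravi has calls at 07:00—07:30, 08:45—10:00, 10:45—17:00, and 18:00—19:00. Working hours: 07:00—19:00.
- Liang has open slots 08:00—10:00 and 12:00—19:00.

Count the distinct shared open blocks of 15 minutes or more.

Ravi free within 07:00–19:00: 07:30–08:45, 10:00–10:45, 17:00–18:00.
Ravi ∩ Liang: 08:00–08:45, 17:00–18:00.
Windows ≥ 15 min: 08:00–08:45, 17:00–18:00.
That's 2 windows.

2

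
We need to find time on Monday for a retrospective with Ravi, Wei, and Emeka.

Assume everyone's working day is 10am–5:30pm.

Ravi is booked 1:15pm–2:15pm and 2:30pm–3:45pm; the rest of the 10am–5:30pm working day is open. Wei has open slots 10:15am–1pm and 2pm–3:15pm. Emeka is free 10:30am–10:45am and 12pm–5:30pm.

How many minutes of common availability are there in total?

Ravi free within 10:00–17:30: 10:00–13:15, 14:15–14:30, 15:45–17:30.
Ravi ∩ Wei: 10:15–13:00, 14:15–14:30.
Ravi ∩ Wei ∩ Emeka: 10:30–10:45, 12:00–13:00, 14:15–14:30.
Total common minutes: 15 + 60 + 15 = 90.

90 minutes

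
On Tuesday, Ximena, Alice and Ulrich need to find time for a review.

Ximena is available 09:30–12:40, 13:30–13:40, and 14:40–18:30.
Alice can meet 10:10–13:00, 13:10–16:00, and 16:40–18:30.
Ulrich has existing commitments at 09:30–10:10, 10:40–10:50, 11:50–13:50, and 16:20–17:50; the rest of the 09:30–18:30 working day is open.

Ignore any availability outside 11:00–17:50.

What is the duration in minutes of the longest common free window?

80 minutes

Ulrich free within 09:30–18:30: 10:10–10:40, 10:50–11:50, 13:50–16:20, 17:50–18:30.
Ximena ∩ Alice: 10:10–12:40, 13:30–13:40, 14:40–16:00, 16:40–18:30.
Ximena ∩ Alice ∩ Ulrich: 10:10–10:40, 10:50–11:50, 14:40–16:00, 17:50–18:30.
Restricted to 11:00–17:50: 11:00–11:50, 14:40–16:00.
Common window lengths: 50, 80 min; longest is 80.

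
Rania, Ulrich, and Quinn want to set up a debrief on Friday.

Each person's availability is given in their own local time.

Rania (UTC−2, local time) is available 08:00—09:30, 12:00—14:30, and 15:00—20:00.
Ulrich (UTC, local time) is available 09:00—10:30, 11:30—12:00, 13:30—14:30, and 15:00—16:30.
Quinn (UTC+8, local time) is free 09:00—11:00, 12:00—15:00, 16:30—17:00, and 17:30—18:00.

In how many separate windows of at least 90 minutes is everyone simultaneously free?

0

Rania → UTC: 10:00–11:30, 14:00–16:30, 17:00–22:00.
Ulrich → UTC: 09:00–10:30, 11:30–12:00, 13:30–14:30, 15:00–16:30.
Quinn → UTC: 01:00–03:00, 04:00–07:00, 08:30–09:00, 09:30–10:00.
Rania ∩ Ulrich: 10:00–10:30, 14:00–14:30, 15:00–16:30.
Rania ∩ Ulrich ∩ Quinn: (none).
Windows ≥ 90 min: (none).
That's 0 windows.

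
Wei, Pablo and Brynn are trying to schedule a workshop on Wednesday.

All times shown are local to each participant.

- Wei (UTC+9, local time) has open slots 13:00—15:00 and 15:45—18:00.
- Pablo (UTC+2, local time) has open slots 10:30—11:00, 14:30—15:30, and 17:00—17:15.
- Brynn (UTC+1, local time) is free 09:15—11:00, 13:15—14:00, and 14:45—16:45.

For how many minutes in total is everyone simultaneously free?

30 minutes

Wei → UTC: 04:00–06:00, 06:45–09:00.
Pablo → UTC: 08:30–09:00, 12:30–13:30, 15:00–15:15.
Brynn → UTC: 08:15–10:00, 12:15–13:00, 13:45–15:45.
Wei ∩ Pablo: 08:30–09:00.
Wei ∩ Pablo ∩ Brynn: 08:30–09:00.
Total common minutes: 30.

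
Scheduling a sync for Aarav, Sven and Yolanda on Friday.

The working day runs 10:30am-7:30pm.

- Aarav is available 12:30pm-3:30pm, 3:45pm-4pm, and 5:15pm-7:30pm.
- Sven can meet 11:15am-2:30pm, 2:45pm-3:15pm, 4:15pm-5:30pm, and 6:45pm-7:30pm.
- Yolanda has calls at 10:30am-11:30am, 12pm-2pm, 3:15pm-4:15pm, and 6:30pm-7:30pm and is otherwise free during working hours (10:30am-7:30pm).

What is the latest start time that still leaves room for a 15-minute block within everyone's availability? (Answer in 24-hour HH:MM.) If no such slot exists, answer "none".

Yolanda free within 10:30–19:30: 11:30–12:00, 14:00–15:15, 16:15–18:30.
Aarav ∩ Sven: 12:30–14:30, 14:45–15:15, 17:15–17:30, 18:45–19:30.
Aarav ∩ Sven ∩ Yolanda: 14:00–14:30, 14:45–15:15, 17:15–17:30.
Windows ≥ 15 min: 14:00–14:30, 14:45–15:15, 17:15–17:30.
Latest start in the last window 17:15–17:30 is 17:30 − 15 min = 17:15.

17:15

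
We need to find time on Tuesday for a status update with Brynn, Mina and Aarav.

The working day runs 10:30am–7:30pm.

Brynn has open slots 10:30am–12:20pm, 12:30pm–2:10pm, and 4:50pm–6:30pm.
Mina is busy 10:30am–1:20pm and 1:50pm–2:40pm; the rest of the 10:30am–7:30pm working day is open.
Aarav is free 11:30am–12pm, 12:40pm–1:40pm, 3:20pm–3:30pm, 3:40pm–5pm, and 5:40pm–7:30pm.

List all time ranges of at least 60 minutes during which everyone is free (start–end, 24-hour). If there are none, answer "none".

Mina free within 10:30–19:30: 13:20–13:50, 14:40–19:30.
Brynn ∩ Mina: 13:20–13:50, 16:50–18:30.
Brynn ∩ Mina ∩ Aarav: 13:20–13:40, 16:50–17:00, 17:40–18:30.
Windows ≥ 60 min: (none).

none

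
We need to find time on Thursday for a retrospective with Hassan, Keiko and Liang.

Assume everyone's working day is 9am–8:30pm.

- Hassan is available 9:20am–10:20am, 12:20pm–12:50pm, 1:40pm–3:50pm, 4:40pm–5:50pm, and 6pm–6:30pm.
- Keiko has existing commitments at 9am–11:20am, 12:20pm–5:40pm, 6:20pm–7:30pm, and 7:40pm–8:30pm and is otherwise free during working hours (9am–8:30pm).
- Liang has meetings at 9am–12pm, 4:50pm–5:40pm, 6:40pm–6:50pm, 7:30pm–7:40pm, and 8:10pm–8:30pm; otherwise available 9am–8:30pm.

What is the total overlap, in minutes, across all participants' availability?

Keiko free within 09:00–20:30: 11:20–12:20, 17:40–18:20, 19:30–19:40.
Liang free within 09:00–20:30: 12:00–16:50, 17:40–18:40, 18:50–19:30, 19:40–20:10.
Hassan ∩ Keiko: 17:40–17:50, 18:00–18:20.
Hassan ∩ Keiko ∩ Liang: 17:40–17:50, 18:00–18:20.
Total common minutes: 10 + 20 = 30.

30 minutes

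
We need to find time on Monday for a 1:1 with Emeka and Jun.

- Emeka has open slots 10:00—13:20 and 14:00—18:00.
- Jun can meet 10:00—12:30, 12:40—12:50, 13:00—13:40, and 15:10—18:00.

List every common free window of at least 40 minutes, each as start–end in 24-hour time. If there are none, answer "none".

Emeka ∩ Jun: 10:00–12:30, 12:40–12:50, 13:00–13:20, 15:10–18:00.
Windows ≥ 40 min: 10:00–12:30, 15:10–18:00.

10:00–12:30, 15:10–18:00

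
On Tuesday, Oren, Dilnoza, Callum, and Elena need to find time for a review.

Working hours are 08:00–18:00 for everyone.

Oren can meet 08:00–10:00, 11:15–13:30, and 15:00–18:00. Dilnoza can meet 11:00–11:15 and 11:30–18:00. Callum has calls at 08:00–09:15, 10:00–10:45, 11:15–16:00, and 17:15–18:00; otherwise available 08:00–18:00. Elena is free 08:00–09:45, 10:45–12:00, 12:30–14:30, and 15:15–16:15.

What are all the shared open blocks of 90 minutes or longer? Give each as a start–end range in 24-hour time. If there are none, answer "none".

none

Callum free within 08:00–18:00: 09:15–10:00, 10:45–11:15, 16:00–17:15.
Oren ∩ Dilnoza: 11:30–13:30, 15:00–18:00.
Oren ∩ Dilnoza ∩ Callum: 16:00–17:15.
Oren ∩ Dilnoza ∩ Callum ∩ Elena: 16:00–16:15.
Windows ≥ 90 min: (none).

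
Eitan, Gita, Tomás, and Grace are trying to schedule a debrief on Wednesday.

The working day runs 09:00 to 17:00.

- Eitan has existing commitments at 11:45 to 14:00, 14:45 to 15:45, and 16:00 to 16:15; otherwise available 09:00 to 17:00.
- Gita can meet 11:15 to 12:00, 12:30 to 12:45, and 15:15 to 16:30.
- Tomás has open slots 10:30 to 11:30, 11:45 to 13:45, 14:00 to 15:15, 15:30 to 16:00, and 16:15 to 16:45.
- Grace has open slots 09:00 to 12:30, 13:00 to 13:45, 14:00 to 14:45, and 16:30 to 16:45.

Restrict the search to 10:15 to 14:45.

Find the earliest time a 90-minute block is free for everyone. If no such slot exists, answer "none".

Eitan free within 09:00–17:00: 09:00–11:45, 14:00–14:45, 15:45–16:00, 16:15–17:00.
Eitan ∩ Gita: 11:15–11:45, 15:45–16:00, 16:15–16:30.
Eitan ∩ Gita ∩ Tomás: 11:15–11:30, 15:45–16:00, 16:15–16:30.
Eitan ∩ Gita ∩ Tomás ∩ Grace: 11:15–11:30.
Restricted to 10:15–14:45: 11:15–11:30.
Windows ≥ 90 min: (none).

none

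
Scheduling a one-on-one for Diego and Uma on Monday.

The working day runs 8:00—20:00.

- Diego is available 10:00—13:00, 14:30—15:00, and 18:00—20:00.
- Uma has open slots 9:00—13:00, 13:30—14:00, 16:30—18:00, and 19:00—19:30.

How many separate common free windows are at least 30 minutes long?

2

Diego ∩ Uma: 10:00–13:00, 19:00–19:30.
Windows ≥ 30 min: 10:00–13:00, 19:00–19:30.
That's 2 windows.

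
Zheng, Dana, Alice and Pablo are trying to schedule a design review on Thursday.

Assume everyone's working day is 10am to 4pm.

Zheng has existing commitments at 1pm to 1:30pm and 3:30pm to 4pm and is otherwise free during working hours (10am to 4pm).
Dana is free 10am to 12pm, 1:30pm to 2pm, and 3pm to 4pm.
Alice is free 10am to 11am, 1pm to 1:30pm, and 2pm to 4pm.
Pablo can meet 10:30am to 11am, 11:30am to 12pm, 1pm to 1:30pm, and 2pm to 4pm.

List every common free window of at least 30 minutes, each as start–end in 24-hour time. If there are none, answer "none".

10:30–11:00, 15:00–15:30

Zheng free within 10:00–16:00: 10:00–13:00, 13:30–15:30.
Zheng ∩ Dana: 10:00–12:00, 13:30–14:00, 15:00–15:30.
Zheng ∩ Dana ∩ Alice: 10:00–11:00, 15:00–15:30.
Zheng ∩ Dana ∩ Alice ∩ Pablo: 10:30–11:00, 15:00–15:30.
Windows ≥ 30 min: 10:30–11:00, 15:00–15:30.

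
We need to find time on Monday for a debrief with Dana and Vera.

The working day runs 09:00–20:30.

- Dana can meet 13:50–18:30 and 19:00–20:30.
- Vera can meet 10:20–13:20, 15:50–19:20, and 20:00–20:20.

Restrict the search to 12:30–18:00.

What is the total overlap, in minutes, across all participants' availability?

Dana ∩ Vera: 15:50–18:30, 19:00–19:20, 20:00–20:20.
Restricted to 12:30–18:00: 15:50–18:00.
Total common minutes: 130.

130 minutes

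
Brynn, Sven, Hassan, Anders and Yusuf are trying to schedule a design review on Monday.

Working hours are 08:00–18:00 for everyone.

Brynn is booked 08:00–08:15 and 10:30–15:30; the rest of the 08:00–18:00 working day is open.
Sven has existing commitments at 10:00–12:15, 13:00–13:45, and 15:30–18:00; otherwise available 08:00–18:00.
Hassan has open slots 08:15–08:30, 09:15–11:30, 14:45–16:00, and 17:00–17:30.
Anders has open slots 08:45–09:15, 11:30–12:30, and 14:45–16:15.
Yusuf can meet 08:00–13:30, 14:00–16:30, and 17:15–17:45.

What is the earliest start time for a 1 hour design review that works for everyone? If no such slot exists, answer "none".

Brynn free within 08:00–18:00: 08:15–10:30, 15:30–18:00.
Sven free within 08:00–18:00: 08:00–10:00, 12:15–13:00, 13:45–15:30.
Brynn ∩ Sven: 08:15–10:00.
Brynn ∩ Sven ∩ Hassan: 08:15–08:30, 09:15–10:00.
Brynn ∩ Sven ∩ Hassan ∩ Anders: (none).
Brynn ∩ Sven ∩ Hassan ∩ Anders ∩ Yusuf: (none).
Windows ≥ 60 min: (none).

none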